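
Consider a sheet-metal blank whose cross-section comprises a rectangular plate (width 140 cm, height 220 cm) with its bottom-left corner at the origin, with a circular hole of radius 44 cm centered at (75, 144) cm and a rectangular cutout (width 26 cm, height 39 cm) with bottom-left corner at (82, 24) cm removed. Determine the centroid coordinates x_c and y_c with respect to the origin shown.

plate: A = 140 × 220 = 30800.00, centroid at (70.00, 110.00).
hole 1: A = −π·44² = -6082.12, centroid at (75.00, 144.00).
hole 2: A = −(26 × 39) = -1014.00, centroid at (95.00, 43.50).
ΣA = 23703.88 cm²
ΣAx_c = (30800.00)(70.00) + (-6082.12)(75.00) + (-1014.00)(95.00) = 1603510.75 cm³
ΣAy_c = (30800.00)(110.00) + (-6082.12)(144.00) + (-1014.00)(43.50) = 2468065.23 cm³
x_c = 1603510.75 / 23703.88 = 67.65 cm
y_c = 2468065.23 / 23703.88 = 104.12 cm

x_c = 67.65 cm, y_c = 104.12 cm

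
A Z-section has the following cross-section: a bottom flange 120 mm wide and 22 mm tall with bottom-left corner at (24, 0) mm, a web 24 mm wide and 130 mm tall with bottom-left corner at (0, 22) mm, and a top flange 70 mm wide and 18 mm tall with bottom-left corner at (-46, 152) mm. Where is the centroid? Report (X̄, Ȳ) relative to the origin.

X̄ = 34.95 mm, Ȳ = 71.70 mm

bottom flange: A = 120 × 22 = 2640.00, centroid at (84.00, 11.00).
web: A = 24 × 130 = 3120.00, centroid at (12.00, 87.00).
top flange: A = 70 × 18 = 1260.00, centroid at (-11.00, 161.00).
ΣA = 7020.00 mm², ΣAX̄ = 245340.00 mm³, ΣAȲ = 503340.00 mm³.
X̄ = 245340.00/7020.00 = 34.95 mm; Ȳ = 503340.00/7020.00 = 71.70 mm.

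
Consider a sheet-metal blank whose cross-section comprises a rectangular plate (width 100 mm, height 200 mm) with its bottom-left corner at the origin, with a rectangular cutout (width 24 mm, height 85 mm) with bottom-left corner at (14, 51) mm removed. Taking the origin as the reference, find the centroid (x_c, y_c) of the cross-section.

Part | A | x̄ᵢ | ȳᵢ | A·x̄ᵢ | A·ȳᵢ
plate | 20000.00 | 50.00 | 100.00 | 1000000.00 | 2000000.00
hole | -2040.00 | 26.00 | 93.50 | -53040.00 | -190740.00
Σ | 17960.00 |  |  | 946960.00 | 1809260.00
x_c = 946960.00 / 17960.00 = 52.73 mm
y_c = 1809260.00 / 17960.00 = 100.74 mm

x_c = 52.73 mm, y_c = 100.74 mm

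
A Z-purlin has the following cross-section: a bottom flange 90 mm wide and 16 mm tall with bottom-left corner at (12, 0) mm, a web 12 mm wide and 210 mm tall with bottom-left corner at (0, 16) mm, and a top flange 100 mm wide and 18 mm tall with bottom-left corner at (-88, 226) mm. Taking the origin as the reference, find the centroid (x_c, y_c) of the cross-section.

bottom flange: A = 90 × 16 = 1440.00, centroid at (57.00, 8.00).
web: A = 12 × 210 = 2520.00, centroid at (6.00, 121.00).
top flange: A = 100 × 18 = 1800.00, centroid at (-38.00, 235.00).
ΣA = 5760.00 mm²
ΣAx_c = (1440.00)(57.00) + (2520.00)(6.00) + (1800.00)(-38.00) = 28800.00 mm³
ΣAy_c = (1440.00)(8.00) + (2520.00)(121.00) + (1800.00)(235.00) = 739440.00 mm³
x_c = 28800.00 / 5760.00 = 5.00 mm
y_c = 739440.00 / 5760.00 = 128.38 mm

x_c = 5.00 mm, y_c = 128.38 mm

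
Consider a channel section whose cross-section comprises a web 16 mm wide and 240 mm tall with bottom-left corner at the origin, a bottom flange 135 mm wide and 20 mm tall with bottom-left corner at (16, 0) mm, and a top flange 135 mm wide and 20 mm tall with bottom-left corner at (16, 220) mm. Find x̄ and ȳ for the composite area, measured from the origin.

x̄ = 52.12 mm, ȳ = 120.00 mm

web: A = 16 × 240 = 3840.00, centroid at (8.00, 120.00).
bottom flange: A = 135 × 20 = 2700.00, centroid at (83.50, 10.00).
top flange: A = 135 × 20 = 2700.00, centroid at (83.50, 230.00).
ΣA = 9240.00 mm²
ΣAx̄ = (3840.00)(8.00) + (2700.00)(83.50) + (2700.00)(83.50) = 481620.00 mm³
ΣAȳ = (3840.00)(120.00) + (2700.00)(10.00) + (2700.00)(230.00) = 1108800.00 mm³
x̄ = 481620.00 / 9240.00 = 52.12 mm
ȳ = 1108800.00 / 9240.00 = 120.00 mm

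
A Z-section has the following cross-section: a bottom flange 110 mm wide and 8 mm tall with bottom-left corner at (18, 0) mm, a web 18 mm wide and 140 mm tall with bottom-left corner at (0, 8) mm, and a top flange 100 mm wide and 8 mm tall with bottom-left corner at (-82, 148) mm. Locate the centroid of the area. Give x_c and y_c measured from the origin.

bottom flange: A = 110 × 8 = 880.00, centroid at (73.00, 4.00).
web: A = 18 × 140 = 2520.00, centroid at (9.00, 78.00).
top flange: A = 100 × 8 = 800.00, centroid at (-32.00, 152.00).
ΣA = 4200.00 mm², ΣAx_c = 61320.00 mm³, ΣAy_c = 321680.00 mm³.
x_c = 61320.00/4200.00 = 14.60 mm; y_c = 321680.00/4200.00 = 76.59 mm.

x_c = 14.60 mm, y_c = 76.59 mm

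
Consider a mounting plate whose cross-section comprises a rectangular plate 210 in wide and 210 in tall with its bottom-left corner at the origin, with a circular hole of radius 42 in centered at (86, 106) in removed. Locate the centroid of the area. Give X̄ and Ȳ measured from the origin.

X̄ = 107.73 in, Ȳ = 104.86 in

Part | A | x̄ᵢ | ȳᵢ | A·x̄ᵢ | A·ȳᵢ
plate | 44100.00 | 105.00 | 105.00 | 4630500.00 | 4630500.00
hole | -5541.77 | 86.00 | 106.00 | -476592.17 | -587427.56
Σ | 38558.23 |  |  | 4153907.83 | 4043072.44
X̄ = 4153907.83 / 38558.23 = 107.73 in
Ȳ = 4043072.44 / 38558.23 = 104.86 in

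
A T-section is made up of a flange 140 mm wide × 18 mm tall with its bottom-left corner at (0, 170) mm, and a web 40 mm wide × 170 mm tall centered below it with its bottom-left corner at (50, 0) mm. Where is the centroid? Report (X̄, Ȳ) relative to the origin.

web: A = 40 × 170 = 6800.00, centroid at (70.00, 85.00).
flange: A = 140 × 18 = 2520.00, centroid at (70.00, 179.00).
ΣA = 9320.00 mm², ΣAX̄ = 652400.00 mm³, ΣAȲ = 1029080.00 mm³.
X̄ = 652400.00/9320.00 = 70.00 mm; Ȳ = 1029080.00/9320.00 = 110.42 mm.

X̄ = 70.00 mm, Ȳ = 110.42 mm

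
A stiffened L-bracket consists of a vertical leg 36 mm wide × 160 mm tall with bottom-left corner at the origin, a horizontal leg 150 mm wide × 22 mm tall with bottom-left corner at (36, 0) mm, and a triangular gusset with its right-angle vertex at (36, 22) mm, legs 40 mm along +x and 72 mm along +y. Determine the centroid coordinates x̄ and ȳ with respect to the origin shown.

Part | A | x̄ᵢ | ȳᵢ | A·x̄ᵢ | A·ȳᵢ
vertical leg | 5760.00 | 18.00 | 80.00 | 103680.00 | 460800.00
horizontal leg | 3300.00 | 111.00 | 11.00 | 366300.00 | 36300.00
gusset | 1440.00 | 49.33 | 46.00 | 71040.00 | 66240.00
Σ | 10500.00 |  |  | 541020.00 | 563340.00
x̄ = 541020.00 / 10500.00 = 51.53 mm
ȳ = 563340.00 / 10500.00 = 53.65 mm

x̄ = 51.53 mm, ȳ = 53.65 mm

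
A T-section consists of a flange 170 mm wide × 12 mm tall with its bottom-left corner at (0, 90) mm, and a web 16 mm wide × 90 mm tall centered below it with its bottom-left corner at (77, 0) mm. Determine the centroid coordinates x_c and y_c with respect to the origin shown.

x_c = 85.00 mm, y_c = 74.90 mm

web: A = 16 × 90 = 1440.00, centroid at (85.00, 45.00).
flange: A = 170 × 12 = 2040.00, centroid at (85.00, 96.00).
ΣA = 3480.00 mm²
ΣAx_c = (1440.00)(85.00) + (2040.00)(85.00) = 295800.00 mm³
ΣAy_c = (1440.00)(45.00) + (2040.00)(96.00) = 260640.00 mm³
x_c = 295800.00 / 3480.00 = 85.00 mm
y_c = 260640.00 / 3480.00 = 74.90 mm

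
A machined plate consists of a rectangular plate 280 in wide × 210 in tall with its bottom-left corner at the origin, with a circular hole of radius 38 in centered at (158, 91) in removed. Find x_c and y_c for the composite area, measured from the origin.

plate: A = 280 × 210 = 58800.00, centroid at (140.00, 105.00).
hole: A = −π·38² = -4536.46, centroid at (158.00, 91.00).
ΣA = 54263.54 in², ΣAx_c = 7515239.35 in³, ΣAy_c = 5761182.16 in³.
x_c = 7515239.35/54263.54 = 138.50 in; y_c = 5761182.16/54263.54 = 106.17 in.

x_c = 138.50 in, y_c = 106.17 in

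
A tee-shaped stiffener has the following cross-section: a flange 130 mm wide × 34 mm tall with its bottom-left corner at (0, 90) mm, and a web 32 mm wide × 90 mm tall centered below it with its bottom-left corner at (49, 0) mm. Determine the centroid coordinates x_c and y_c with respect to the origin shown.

x_c = 65.00 mm, y_c = 82.54 mm

web: A = 32 × 90 = 2880.00, centroid at (65.00, 45.00).
flange: A = 130 × 34 = 4420.00, centroid at (65.00, 107.00).
ΣA = 7300.00 mm², ΣAx_c = 474500.00 mm³, ΣAy_c = 602540.00 mm³.
x_c = 474500.00/7300.00 = 65.00 mm; y_c = 602540.00/7300.00 = 82.54 mm.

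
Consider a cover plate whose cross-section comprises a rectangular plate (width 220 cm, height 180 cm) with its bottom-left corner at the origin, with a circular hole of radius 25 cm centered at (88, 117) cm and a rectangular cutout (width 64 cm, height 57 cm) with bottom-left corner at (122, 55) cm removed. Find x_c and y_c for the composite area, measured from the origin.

Part | A | x̄ᵢ | ȳᵢ | A·x̄ᵢ | A·ȳᵢ
plate | 39600.00 | 110.00 | 90.00 | 4356000.00 | 3564000.00
hole 1 | -1963.50 | 88.00 | 117.00 | -172787.60 | -229728.96
hole 2 | -3648.00 | 154.00 | 83.50 | -561792.00 | -304608.00
Σ | 33988.50 |  |  | 3621420.40 | 3029663.04
x_c = 3621420.40 / 33988.50 = 106.55 cm
y_c = 3029663.04 / 33988.50 = 89.14 cm

x_c = 106.55 cm, y_c = 89.14 cm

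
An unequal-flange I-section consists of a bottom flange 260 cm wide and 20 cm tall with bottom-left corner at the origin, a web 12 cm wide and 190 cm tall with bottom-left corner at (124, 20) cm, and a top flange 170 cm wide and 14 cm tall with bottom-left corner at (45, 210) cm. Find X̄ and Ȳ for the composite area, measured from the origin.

X̄ = 130.00 cm, Ȳ = 84.25 cm

bottom flange: A = 260 × 20 = 5200.00, centroid at (130.00, 10.00).
web: A = 12 × 190 = 2280.00, centroid at (130.00, 115.00).
top flange: A = 170 × 14 = 2380.00, centroid at (130.00, 217.00).
ΣA = 9860.00 cm²
ΣAX̄ = (5200.00)(130.00) + (2280.00)(130.00) + (2380.00)(130.00) = 1281800.00 cm³
ΣAȲ = (5200.00)(10.00) + (2280.00)(115.00) + (2380.00)(217.00) = 830660.00 cm³
X̄ = 1281800.00 / 9860.00 = 130.00 cm
Ȳ = 830660.00 / 9860.00 = 84.25 cm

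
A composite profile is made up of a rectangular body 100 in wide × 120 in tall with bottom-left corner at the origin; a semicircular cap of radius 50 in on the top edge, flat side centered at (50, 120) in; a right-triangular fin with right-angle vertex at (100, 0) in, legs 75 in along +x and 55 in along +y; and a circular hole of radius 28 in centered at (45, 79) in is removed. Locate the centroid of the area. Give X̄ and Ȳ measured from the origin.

rectangular body: A = 100 × 120 = 12000.00, centroid at (50.00, 60.00).
semicircular top: A = ½π·50² = 3926.99, centroid at (50.00, 141.22).
triangular fin: A = ½·75·55 = 2062.50, centroid at (125.00, 18.33).
hole: A = −π·28² = -2463.01, centroid at (45.00, 79.00).
ΣA = 15526.48 in², ΣAX̄ = 943326.65 in³, ΣAȲ = 1117807.05 in³.
X̄ = 943326.65/15526.48 = 60.76 in; Ȳ = 1117807.05/15526.48 = 71.99 in.

X̄ = 60.76 in, Ȳ = 71.99 in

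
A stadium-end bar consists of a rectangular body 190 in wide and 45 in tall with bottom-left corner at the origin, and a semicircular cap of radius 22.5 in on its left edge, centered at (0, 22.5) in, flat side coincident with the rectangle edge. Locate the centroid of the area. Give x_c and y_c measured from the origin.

rectangular body: A = 190 × 45 = 8550.00, centroid at (95.00, 22.50).
semicircular end: A = ½π·22.5² = 795.22, centroid at (-9.55, 22.50).
ΣA = 9345.22 in², ΣAx_c = 804656.25 in³, ΣAy_c = 210267.35 in³.
x_c = 804656.25/9345.22 = 86.10 in; y_c = 210267.35/9345.22 = 22.50 in.

x_c = 86.10 in, y_c = 22.50 in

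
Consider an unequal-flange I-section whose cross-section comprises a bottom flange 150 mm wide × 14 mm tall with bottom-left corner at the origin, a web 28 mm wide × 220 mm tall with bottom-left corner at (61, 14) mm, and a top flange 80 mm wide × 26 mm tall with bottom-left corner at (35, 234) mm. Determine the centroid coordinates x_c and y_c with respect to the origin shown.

x_c = 75.00 mm, y_c = 124.98 mm

bottom flange: A = 150 × 14 = 2100.00, centroid at (75.00, 7.00).
web: A = 28 × 220 = 6160.00, centroid at (75.00, 124.00).
top flange: A = 80 × 26 = 2080.00, centroid at (75.00, 247.00).
ΣA = 10340.00 mm²
ΣAx_c = (2100.00)(75.00) + (6160.00)(75.00) + (2080.00)(75.00) = 775500.00 mm³
ΣAy_c = (2100.00)(7.00) + (6160.00)(124.00) + (2080.00)(247.00) = 1292300.00 mm³
x_c = 775500.00 / 10340.00 = 75.00 mm
y_c = 1292300.00 / 10340.00 = 124.98 mm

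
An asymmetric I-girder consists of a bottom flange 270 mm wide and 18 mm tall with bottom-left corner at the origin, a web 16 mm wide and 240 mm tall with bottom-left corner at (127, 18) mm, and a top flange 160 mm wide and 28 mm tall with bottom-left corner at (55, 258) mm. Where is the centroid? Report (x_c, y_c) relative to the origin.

x_c = 135.00 mm, y_c = 135.98 mm

bottom flange: A = 270 × 18 = 4860.00, centroid at (135.00, 9.00).
web: A = 16 × 240 = 3840.00, centroid at (135.00, 138.00).
top flange: A = 160 × 28 = 4480.00, centroid at (135.00, 272.00).
ΣA = 13180.00 mm²
ΣAx_c = (4860.00)(135.00) + (3840.00)(135.00) + (4480.00)(135.00) = 1779300.00 mm³
ΣAy_c = (4860.00)(9.00) + (3840.00)(138.00) + (4480.00)(272.00) = 1792220.00 mm³
x_c = 1779300.00 / 13180.00 = 135.00 mm
y_c = 1792220.00 / 13180.00 = 135.98 mm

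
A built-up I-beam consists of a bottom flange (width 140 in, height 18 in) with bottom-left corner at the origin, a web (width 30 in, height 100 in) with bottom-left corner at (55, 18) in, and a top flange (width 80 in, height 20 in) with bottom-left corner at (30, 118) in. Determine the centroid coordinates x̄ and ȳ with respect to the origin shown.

bottom flange: A = 140 × 18 = 2520.00, centroid at (70.00, 9.00).
web: A = 30 × 100 = 3000.00, centroid at (70.00, 68.00).
top flange: A = 80 × 20 = 1600.00, centroid at (70.00, 128.00).
ΣA = 7120.00 in², ΣAx̄ = 498400.00 in³, ΣAȳ = 431480.00 in³.
x̄ = 498400.00/7120.00 = 70.00 in; ȳ = 431480.00/7120.00 = 60.60 in.

x̄ = 70.00 in, ȳ = 60.60 in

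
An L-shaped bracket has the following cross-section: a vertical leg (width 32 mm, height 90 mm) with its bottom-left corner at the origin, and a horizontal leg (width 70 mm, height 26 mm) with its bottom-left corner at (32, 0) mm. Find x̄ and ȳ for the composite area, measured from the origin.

x̄ = 35.75 mm, ȳ = 32.61 mm

vertical leg: A = 32 × 90 = 2880.00, centroid at (16.00, 45.00).
horizontal leg: A = 70 × 26 = 1820.00, centroid at (67.00, 13.00).
ΣA = 4700.00 mm², ΣAx̄ = 168020.00 mm³, ΣAȳ = 153260.00 mm³.
x̄ = 168020.00/4700.00 = 35.75 mm; ȳ = 153260.00/4700.00 = 32.61 mm.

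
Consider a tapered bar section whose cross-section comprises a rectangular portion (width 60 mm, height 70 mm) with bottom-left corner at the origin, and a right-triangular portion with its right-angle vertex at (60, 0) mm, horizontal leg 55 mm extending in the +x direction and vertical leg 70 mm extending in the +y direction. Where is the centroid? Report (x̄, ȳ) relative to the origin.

x̄ = 45.19 mm, ȳ = 31.33 mm

Part | A | x̄ᵢ | ȳᵢ | A·x̄ᵢ | A·ȳᵢ
rectangular portion | 4200.00 | 30.00 | 35.00 | 126000.00 | 147000.00
triangular portion | 1925.00 | 78.33 | 23.33 | 150791.67 | 44916.67
Σ | 6125.00 |  |  | 276791.67 | 191916.67
x̄ = 276791.67 / 6125.00 = 45.19 mm
ȳ = 191916.67 / 6125.00 = 31.33 mm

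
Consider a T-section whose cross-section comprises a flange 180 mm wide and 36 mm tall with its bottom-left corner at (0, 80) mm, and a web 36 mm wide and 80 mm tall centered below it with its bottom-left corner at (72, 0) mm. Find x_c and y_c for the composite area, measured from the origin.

Part | A | x̄ᵢ | ȳᵢ | A·x̄ᵢ | A·ȳᵢ
web | 2880.00 | 90.00 | 40.00 | 259200.00 | 115200.00
flange | 6480.00 | 90.00 | 98.00 | 583200.00 | 635040.00
Σ | 9360.00 |  |  | 842400.00 | 750240.00
x_c = 842400.00 / 9360.00 = 90.00 mm
y_c = 750240.00 / 9360.00 = 80.15 mm

x_c = 90.00 mm, y_c = 80.15 mm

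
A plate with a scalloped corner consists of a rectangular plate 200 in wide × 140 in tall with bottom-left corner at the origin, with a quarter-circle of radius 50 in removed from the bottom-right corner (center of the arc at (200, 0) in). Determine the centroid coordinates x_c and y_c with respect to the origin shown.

plate: A = 200 × 140 = 28000.00, centroid at (100.00, 70.00).
removed quarter-circle: A = −¼π·50² = -1963.50, centroid at (178.78, 21.22).
ΣA = 26036.50 in², ΣAx_c = 2448967.58 in³, ΣAy_c = 1918333.33 in³.
x_c = 2448967.58/26036.50 = 94.06 in; y_c = 1918333.33/26036.50 = 73.68 in.

x_c = 94.06 in, y_c = 73.68 in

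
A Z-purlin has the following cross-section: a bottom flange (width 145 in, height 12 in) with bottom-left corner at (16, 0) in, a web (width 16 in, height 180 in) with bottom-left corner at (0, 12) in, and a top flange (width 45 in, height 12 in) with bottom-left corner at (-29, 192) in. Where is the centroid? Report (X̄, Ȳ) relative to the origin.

bottom flange: A = 145 × 12 = 1740.00, centroid at (88.50, 6.00).
web: A = 16 × 180 = 2880.00, centroid at (8.00, 102.00).
top flange: A = 45 × 12 = 540.00, centroid at (-6.50, 198.00).
ΣA = 5160.00 in², ΣAX̄ = 173520.00 in³, ΣAȲ = 411120.00 in³.
X̄ = 173520.00/5160.00 = 33.63 in; Ȳ = 411120.00/5160.00 = 79.67 in.

X̄ = 33.63 in, Ȳ = 79.67 in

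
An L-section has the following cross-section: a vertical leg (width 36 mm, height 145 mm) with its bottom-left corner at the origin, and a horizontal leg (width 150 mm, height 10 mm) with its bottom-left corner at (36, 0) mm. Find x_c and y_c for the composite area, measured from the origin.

vertical leg: A = 36 × 145 = 5220.00, centroid at (18.00, 72.50).
horizontal leg: A = 150 × 10 = 1500.00, centroid at (111.00, 5.00).
ΣA = 6720.00 mm²
ΣAx_c = (5220.00)(18.00) + (1500.00)(111.00) = 260460.00 mm³
ΣAy_c = (5220.00)(72.50) + (1500.00)(5.00) = 385950.00 mm³
x_c = 260460.00 / 6720.00 = 38.76 mm
y_c = 385950.00 / 6720.00 = 57.43 mm

x_c = 38.76 mm, y_c = 57.43 mm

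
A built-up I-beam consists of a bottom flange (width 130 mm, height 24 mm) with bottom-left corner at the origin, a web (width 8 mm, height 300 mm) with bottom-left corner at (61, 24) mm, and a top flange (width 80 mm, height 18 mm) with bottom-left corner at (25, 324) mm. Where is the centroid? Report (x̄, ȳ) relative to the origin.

x̄ = 65.00 mm, ȳ = 134.28 mm

bottom flange: A = 130 × 24 = 3120.00, centroid at (65.00, 12.00).
web: A = 8 × 300 = 2400.00, centroid at (65.00, 174.00).
top flange: A = 80 × 18 = 1440.00, centroid at (65.00, 333.00).
ΣA = 6960.00 mm²
ΣAx̄ = (3120.00)(65.00) + (2400.00)(65.00) + (1440.00)(65.00) = 452400.00 mm³
ΣAȳ = (3120.00)(12.00) + (2400.00)(174.00) + (1440.00)(333.00) = 934560.00 mm³
x̄ = 452400.00 / 6960.00 = 65.00 mm
ȳ = 934560.00 / 6960.00 = 134.28 mm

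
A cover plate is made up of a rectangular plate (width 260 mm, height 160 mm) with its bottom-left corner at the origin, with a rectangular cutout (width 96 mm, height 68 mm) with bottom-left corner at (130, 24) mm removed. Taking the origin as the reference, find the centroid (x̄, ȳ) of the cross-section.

plate: A = 260 × 160 = 41600.00, centroid at (130.00, 80.00).
hole: A = −(96 × 68) = -6528.00, centroid at (178.00, 58.00).
ΣA = 35072.00 mm², ΣAx̄ = 4246016.00 mm³, ΣAȳ = 2949376.00 mm³.
x̄ = 4246016.00/35072.00 = 121.07 mm; ȳ = 2949376.00/35072.00 = 84.09 mm.

x̄ = 121.07 mm, ȳ = 84.09 mm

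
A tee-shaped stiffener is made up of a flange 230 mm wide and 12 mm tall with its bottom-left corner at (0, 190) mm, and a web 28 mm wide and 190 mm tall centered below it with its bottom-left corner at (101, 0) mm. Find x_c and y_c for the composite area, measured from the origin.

web: A = 28 × 190 = 5320.00, centroid at (115.00, 95.00).
flange: A = 230 × 12 = 2760.00, centroid at (115.00, 196.00).
ΣA = 8080.00 mm², ΣAx_c = 929200.00 mm³, ΣAy_c = 1046360.00 mm³.
x_c = 929200.00/8080.00 = 115.00 mm; y_c = 1046360.00/8080.00 = 129.50 mm.

x_c = 115.00 mm, y_c = 129.50 mm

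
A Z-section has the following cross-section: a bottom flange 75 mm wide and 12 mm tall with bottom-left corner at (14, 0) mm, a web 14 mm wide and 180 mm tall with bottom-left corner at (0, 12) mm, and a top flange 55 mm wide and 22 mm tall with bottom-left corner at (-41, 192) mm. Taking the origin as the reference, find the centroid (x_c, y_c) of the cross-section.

x_c = 10.29 mm, y_c = 109.73 mm

bottom flange: A = 75 × 12 = 900.00, centroid at (51.50, 6.00).
web: A = 14 × 180 = 2520.00, centroid at (7.00, 102.00).
top flange: A = 55 × 22 = 1210.00, centroid at (-13.50, 203.00).
ΣA = 4630.00 mm²
ΣAx_c = (900.00)(51.50) + (2520.00)(7.00) + (1210.00)(-13.50) = 47655.00 mm³
ΣAy_c = (900.00)(6.00) + (2520.00)(102.00) + (1210.00)(203.00) = 508070.00 mm³
x_c = 47655.00 / 4630.00 = 10.29 mm
y_c = 508070.00 / 4630.00 = 109.73 mm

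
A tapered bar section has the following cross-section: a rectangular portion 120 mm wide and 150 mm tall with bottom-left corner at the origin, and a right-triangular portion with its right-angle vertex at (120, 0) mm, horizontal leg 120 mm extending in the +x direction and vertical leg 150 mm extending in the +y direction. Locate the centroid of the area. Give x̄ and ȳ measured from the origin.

x̄ = 93.33 mm, ȳ = 66.67 mm

rectangular portion: A = 120 × 150 = 18000.00, centroid at (60.00, 75.00).
triangular portion: A = ½·120·150 = 9000.00, centroid at (160.00, 50.00).
ΣA = 27000.00 mm²
ΣAx̄ = (18000.00)(60.00) + (9000.00)(160.00) = 2520000.00 mm³
ΣAȳ = (18000.00)(75.00) + (9000.00)(50.00) = 1800000.00 mm³
x̄ = 2520000.00 / 27000.00 = 93.33 mm
ȳ = 1800000.00 / 27000.00 = 66.67 mm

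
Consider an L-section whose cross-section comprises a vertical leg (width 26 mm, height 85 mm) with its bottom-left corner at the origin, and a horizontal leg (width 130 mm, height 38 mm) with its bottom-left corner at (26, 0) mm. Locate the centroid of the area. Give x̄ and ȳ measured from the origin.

Part | A | x̄ᵢ | ȳᵢ | A·x̄ᵢ | A·ȳᵢ
vertical leg | 2210.00 | 13.00 | 42.50 | 28730.00 | 93925.00
horizontal leg | 4940.00 | 91.00 | 19.00 | 449540.00 | 93860.00
Σ | 7150.00 |  |  | 478270.00 | 187785.00
x̄ = 478270.00 / 7150.00 = 66.89 mm
ȳ = 187785.00 / 7150.00 = 26.26 mm

x̄ = 66.89 mm, ȳ = 26.26 mm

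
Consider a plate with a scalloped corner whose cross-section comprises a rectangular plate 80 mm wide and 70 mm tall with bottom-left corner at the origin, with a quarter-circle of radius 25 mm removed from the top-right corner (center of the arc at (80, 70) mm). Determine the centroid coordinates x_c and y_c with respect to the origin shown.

plate: A = 80 × 70 = 5600.00, centroid at (40.00, 35.00).
removed quarter-circle: A = −¼π·25² = -490.87, centroid at (69.39, 59.39).
ΣA = 5109.13 mm²
ΣAx_c = (5600.00)(40.00) + (-490.87)(69.39) = 189938.43 mm³
ΣAy_c = (5600.00)(35.00) + (-490.87)(59.39) = 166847.16 mm³
x_c = 189938.43 / 5109.13 = 37.18 mm
y_c = 166847.16 / 5109.13 = 32.66 mm

x_c = 37.18 mm, y_c = 32.66 mm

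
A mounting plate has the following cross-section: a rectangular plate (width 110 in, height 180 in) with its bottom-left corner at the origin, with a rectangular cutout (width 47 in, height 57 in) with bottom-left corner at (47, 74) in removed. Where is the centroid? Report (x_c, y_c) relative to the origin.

x_c = 52.57 in, y_c = 88.04 in

Part | A | x̄ᵢ | ȳᵢ | A·x̄ᵢ | A·ȳᵢ
plate | 19800.00 | 55.00 | 90.00 | 1089000.00 | 1782000.00
hole | -2679.00 | 70.50 | 102.50 | -188869.50 | -274597.50
Σ | 17121.00 |  |  | 900130.50 | 1507402.50
x_c = 900130.50 / 17121.00 = 52.57 in
y_c = 1507402.50 / 17121.00 = 88.04 in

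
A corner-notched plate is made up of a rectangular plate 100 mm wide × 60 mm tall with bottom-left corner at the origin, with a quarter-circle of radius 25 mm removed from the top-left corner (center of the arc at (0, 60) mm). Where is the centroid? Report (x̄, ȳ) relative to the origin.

plate: A = 100 × 60 = 6000.00, centroid at (50.00, 30.00).
removed quarter-circle: A = −¼π·25² = -490.87, centroid at (10.61, 49.39).
ΣA = 5509.13 mm²
ΣAx̄ = (6000.00)(50.00) + (-490.87)(10.61) = 294791.67 mm³
ΣAȳ = (6000.00)(30.00) + (-490.87)(49.39) = 155755.90 mm³
x̄ = 294791.67 / 5509.13 = 53.51 mm
ȳ = 155755.90 / 5509.13 = 28.27 mm

x̄ = 53.51 mm, ȳ = 28.27 mm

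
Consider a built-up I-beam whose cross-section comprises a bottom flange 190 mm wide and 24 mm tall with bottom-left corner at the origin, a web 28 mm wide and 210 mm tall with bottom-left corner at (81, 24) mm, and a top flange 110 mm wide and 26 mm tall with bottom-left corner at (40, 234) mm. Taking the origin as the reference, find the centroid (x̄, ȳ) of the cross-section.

bottom flange: A = 190 × 24 = 4560.00, centroid at (95.00, 12.00).
web: A = 28 × 210 = 5880.00, centroid at (95.00, 129.00).
top flange: A = 110 × 26 = 2860.00, centroid at (95.00, 247.00).
ΣA = 13300.00 mm², ΣAx̄ = 1263500.00 mm³, ΣAȳ = 1519660.00 mm³.
x̄ = 1263500.00/13300.00 = 95.00 mm; ȳ = 1519660.00/13300.00 = 114.26 mm.

x̄ = 95.00 mm, ȳ = 114.26 mm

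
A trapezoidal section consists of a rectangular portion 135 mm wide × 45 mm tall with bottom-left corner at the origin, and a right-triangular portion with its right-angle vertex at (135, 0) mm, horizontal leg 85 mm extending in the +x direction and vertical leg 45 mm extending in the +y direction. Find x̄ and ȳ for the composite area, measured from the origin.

x̄ = 90.45 mm, ȳ = 20.70 mm

rectangular portion: A = 135 × 45 = 6075.00, centroid at (67.50, 22.50).
triangular portion: A = ½·85·45 = 1912.50, centroid at (163.33, 15.00).
ΣA = 7987.50 mm²
ΣAx̄ = (6075.00)(67.50) + (1912.50)(163.33) = 722437.50 mm³
ΣAȳ = (6075.00)(22.50) + (1912.50)(15.00) = 165375.00 mm³
x̄ = 722437.50 / 7987.50 = 90.45 mm
ȳ = 165375.00 / 7987.50 = 20.70 mm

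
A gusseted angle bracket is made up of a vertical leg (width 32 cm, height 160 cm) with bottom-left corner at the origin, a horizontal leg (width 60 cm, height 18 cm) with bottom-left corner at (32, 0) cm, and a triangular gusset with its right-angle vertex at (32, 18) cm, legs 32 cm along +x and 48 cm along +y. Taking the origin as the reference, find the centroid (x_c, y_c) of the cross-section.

x_c = 26.07 cm, y_c = 63.93 cm

Part | A | x̄ᵢ | ȳᵢ | A·x̄ᵢ | A·ȳᵢ
vertical leg | 5120.00 | 16.00 | 80.00 | 81920.00 | 409600.00
horizontal leg | 1080.00 | 62.00 | 9.00 | 66960.00 | 9720.00
gusset | 768.00 | 42.67 | 34.00 | 32768.00 | 26112.00
Σ | 6968.00 |  |  | 181648.00 | 445432.00
x_c = 181648.00 / 6968.00 = 26.07 cm
y_c = 445432.00 / 6968.00 = 63.93 cm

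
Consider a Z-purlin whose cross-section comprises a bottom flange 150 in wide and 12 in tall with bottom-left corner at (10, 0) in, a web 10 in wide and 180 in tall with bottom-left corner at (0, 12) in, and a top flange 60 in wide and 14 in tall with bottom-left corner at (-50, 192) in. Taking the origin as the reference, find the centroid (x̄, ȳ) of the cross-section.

x̄ = 32.70 in, ȳ = 81.43 in

bottom flange: A = 150 × 12 = 1800.00, centroid at (85.00, 6.00).
web: A = 10 × 180 = 1800.00, centroid at (5.00, 102.00).
top flange: A = 60 × 14 = 840.00, centroid at (-20.00, 199.00).
ΣA = 4440.00 in², ΣAx̄ = 145200.00 in³, ΣAȳ = 361560.00 in³.
x̄ = 145200.00/4440.00 = 32.70 in; ȳ = 361560.00/4440.00 = 81.43 in.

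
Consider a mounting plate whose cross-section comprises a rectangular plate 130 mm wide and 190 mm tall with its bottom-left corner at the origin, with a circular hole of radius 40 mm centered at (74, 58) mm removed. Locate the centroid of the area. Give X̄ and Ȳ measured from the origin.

X̄ = 62.70 mm, Ȳ = 104.45 mm

Part | A | x̄ᵢ | ȳᵢ | A·x̄ᵢ | A·ȳᵢ
plate | 24700.00 | 65.00 | 95.00 | 1605500.00 | 2346500.00
hole | -5026.55 | 74.00 | 58.00 | -371964.57 | -291539.80
Σ | 19673.45 |  |  | 1233535.43 | 2054960.20
X̄ = 1233535.43 / 19673.45 = 62.70 mm
Ȳ = 2054960.20 / 19673.45 = 104.45 mm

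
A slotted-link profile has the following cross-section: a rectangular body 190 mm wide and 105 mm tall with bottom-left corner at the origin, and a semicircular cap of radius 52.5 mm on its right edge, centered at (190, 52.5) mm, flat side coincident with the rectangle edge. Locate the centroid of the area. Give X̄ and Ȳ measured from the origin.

rectangular body: A = 190 × 105 = 19950.00, centroid at (95.00, 52.50).
semicircular end: A = ½π·52.5² = 4329.51, centroid at (212.28, 52.50).
ΣA = 24279.51 mm², ΣAX̄ = 2814325.15 mm³, ΣAȲ = 1274674.14 mm³.
X̄ = 2814325.15/24279.51 = 115.91 mm; Ȳ = 1274674.14/24279.51 = 52.50 mm.

X̄ = 115.91 mm, Ȳ = 52.50 mm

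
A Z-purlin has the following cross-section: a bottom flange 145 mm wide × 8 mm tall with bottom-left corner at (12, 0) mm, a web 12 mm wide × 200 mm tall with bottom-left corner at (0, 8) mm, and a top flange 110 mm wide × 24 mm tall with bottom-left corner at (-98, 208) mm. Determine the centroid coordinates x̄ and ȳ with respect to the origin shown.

x̄ = -0.18 mm, ȳ = 136.23 mm

Part | A | x̄ᵢ | ȳᵢ | A·x̄ᵢ | A·ȳᵢ
bottom flange | 1160.00 | 84.50 | 4.00 | 98020.00 | 4640.00
web | 2400.00 | 6.00 | 108.00 | 14400.00 | 259200.00
top flange | 2640.00 | -43.00 | 220.00 | -113520.00 | 580800.00
Σ | 6200.00 |  |  | -1100.00 | 844640.00
x̄ = -1100.00 / 6200.00 = -0.18 mm
ȳ = 844640.00 / 6200.00 = 136.23 mm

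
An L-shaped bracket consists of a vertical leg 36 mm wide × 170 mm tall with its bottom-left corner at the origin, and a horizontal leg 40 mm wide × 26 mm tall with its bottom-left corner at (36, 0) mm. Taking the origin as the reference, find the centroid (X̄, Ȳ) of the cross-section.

vertical leg: A = 36 × 170 = 6120.00, centroid at (18.00, 85.00).
horizontal leg: A = 40 × 26 = 1040.00, centroid at (56.00, 13.00).
ΣA = 7160.00 mm², ΣAX̄ = 168400.00 mm³, ΣAȲ = 533720.00 mm³.
X̄ = 168400.00/7160.00 = 23.52 mm; Ȳ = 533720.00/7160.00 = 74.54 mm.

X̄ = 23.52 mm, Ȳ = 74.54 mm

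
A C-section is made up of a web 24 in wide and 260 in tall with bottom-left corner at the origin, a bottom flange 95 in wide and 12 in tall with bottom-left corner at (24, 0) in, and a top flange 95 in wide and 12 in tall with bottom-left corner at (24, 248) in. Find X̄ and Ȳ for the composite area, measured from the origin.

Part | A | x̄ᵢ | ȳᵢ | A·x̄ᵢ | A·ȳᵢ
web | 6240.00 | 12.00 | 130.00 | 74880.00 | 811200.00
bottom flange | 1140.00 | 71.50 | 6.00 | 81510.00 | 6840.00
top flange | 1140.00 | 71.50 | 254.00 | 81510.00 | 289560.00
Σ | 8520.00 |  |  | 237900.00 | 1107600.00
X̄ = 237900.00 / 8520.00 = 27.92 in
Ȳ = 1107600.00 / 8520.00 = 130.00 in

X̄ = 27.92 in, Ȳ = 130.00 in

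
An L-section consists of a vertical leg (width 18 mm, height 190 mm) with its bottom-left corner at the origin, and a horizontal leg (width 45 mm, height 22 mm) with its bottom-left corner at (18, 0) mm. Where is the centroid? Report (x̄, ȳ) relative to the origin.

x̄ = 16.07 mm, ȳ = 76.14 mm

vertical leg: A = 18 × 190 = 3420.00, centroid at (9.00, 95.00).
horizontal leg: A = 45 × 22 = 990.00, centroid at (40.50, 11.00).
ΣA = 4410.00 mm²
ΣAx̄ = (3420.00)(9.00) + (990.00)(40.50) = 70875.00 mm³
ΣAȳ = (3420.00)(95.00) + (990.00)(11.00) = 335790.00 mm³
x̄ = 70875.00 / 4410.00 = 16.07 mm
ȳ = 335790.00 / 4410.00 = 76.14 mm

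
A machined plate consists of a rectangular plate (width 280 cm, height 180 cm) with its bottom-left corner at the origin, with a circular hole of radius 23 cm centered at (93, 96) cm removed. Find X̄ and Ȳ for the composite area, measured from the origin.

plate: A = 280 × 180 = 50400.00, centroid at (140.00, 90.00).
hole: A = −π·23² = -1661.90, centroid at (93.00, 96.00).
ΣA = 48738.10 cm², ΣAX̄ = 6901443.07 cm³, ΣAȲ = 4376457.36 cm³.
X̄ = 6901443.07/48738.10 = 141.60 cm; Ȳ = 4376457.36/48738.10 = 89.80 cm.

X̄ = 141.60 cm, Ȳ = 89.80 cm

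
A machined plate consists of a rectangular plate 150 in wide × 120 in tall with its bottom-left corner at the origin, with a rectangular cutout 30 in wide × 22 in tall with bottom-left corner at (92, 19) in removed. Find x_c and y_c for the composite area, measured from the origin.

x_c = 73.78 in, y_c = 61.14 in

plate: A = 150 × 120 = 18000.00, centroid at (75.00, 60.00).
hole: A = −(30 × 22) = -660.00, centroid at (107.00, 30.00).
ΣA = 17340.00 in², ΣAx_c = 1279380.00 in³, ΣAy_c = 1060200.00 in³.
x_c = 1279380.00/17340.00 = 73.78 in; y_c = 1060200.00/17340.00 = 61.14 in.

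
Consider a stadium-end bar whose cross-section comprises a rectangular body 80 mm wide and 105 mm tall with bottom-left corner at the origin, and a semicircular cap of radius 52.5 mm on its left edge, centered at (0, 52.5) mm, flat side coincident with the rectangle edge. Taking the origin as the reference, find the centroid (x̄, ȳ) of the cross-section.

x̄ = 18.82 mm, ȳ = 52.50 mm

rectangular body: A = 80 × 105 = 8400.00, centroid at (40.00, 52.50).
semicircular end: A = ½π·52.5² = 4329.51, centroid at (-22.28, 52.50).
ΣA = 12729.51 mm²
ΣAx̄ = (8400.00)(40.00) + (4329.51)(-22.28) = 239531.25 mm³
ΣAȳ = (8400.00)(52.50) + (4329.51)(52.50) = 668299.14 mm³
x̄ = 239531.25 / 12729.51 = 18.82 mm
ȳ = 668299.14 / 12729.51 = 52.50 mm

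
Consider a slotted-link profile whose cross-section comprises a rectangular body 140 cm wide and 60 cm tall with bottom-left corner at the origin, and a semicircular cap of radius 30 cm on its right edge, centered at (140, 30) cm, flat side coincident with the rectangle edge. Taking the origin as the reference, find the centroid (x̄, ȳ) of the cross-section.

x̄ = 81.92 cm, ȳ = 30.00 cm

rectangular body: A = 140 × 60 = 8400.00, centroid at (70.00, 30.00).
semicircular end: A = ½π·30² = 1413.72, centroid at (152.73, 30.00).
ΣA = 9813.72 cm²
ΣAx̄ = (8400.00)(70.00) + (1413.72)(152.73) = 803920.34 cm³
ΣAȳ = (8400.00)(30.00) + (1413.72)(30.00) = 294411.50 cm³
x̄ = 803920.34 / 9813.72 = 81.92 cm
ȳ = 294411.50 / 9813.72 = 30.00 cm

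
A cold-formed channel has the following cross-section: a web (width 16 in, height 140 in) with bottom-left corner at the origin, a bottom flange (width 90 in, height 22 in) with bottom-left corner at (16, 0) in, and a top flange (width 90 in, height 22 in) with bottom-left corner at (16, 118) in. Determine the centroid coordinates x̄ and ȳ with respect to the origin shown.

Part | A | x̄ᵢ | ȳᵢ | A·x̄ᵢ | A·ȳᵢ
web | 2240.00 | 8.00 | 70.00 | 17920.00 | 156800.00
bottom flange | 1980.00 | 61.00 | 11.00 | 120780.00 | 21780.00
top flange | 1980.00 | 61.00 | 129.00 | 120780.00 | 255420.00
Σ | 6200.00 |  |  | 259480.00 | 434000.00
x̄ = 259480.00 / 6200.00 = 41.85 in
ȳ = 434000.00 / 6200.00 = 70.00 in

x̄ = 41.85 in, ȳ = 70.00 in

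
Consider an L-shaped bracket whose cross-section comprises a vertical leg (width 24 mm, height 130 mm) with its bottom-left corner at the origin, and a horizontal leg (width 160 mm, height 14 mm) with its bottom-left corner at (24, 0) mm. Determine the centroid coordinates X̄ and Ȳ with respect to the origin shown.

X̄ = 50.45 mm, Ȳ = 40.76 mm

vertical leg: A = 24 × 130 = 3120.00, centroid at (12.00, 65.00).
horizontal leg: A = 160 × 14 = 2240.00, centroid at (104.00, 7.00).
ΣA = 5360.00 mm²
ΣAX̄ = (3120.00)(12.00) + (2240.00)(104.00) = 270400.00 mm³
ΣAȲ = (3120.00)(65.00) + (2240.00)(7.00) = 218480.00 mm³
X̄ = 270400.00 / 5360.00 = 50.45 mm
Ȳ = 218480.00 / 5360.00 = 40.76 mm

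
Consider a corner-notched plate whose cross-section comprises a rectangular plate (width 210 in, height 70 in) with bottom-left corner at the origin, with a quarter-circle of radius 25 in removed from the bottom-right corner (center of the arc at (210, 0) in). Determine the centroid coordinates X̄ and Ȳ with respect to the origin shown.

X̄ = 101.74 in, Ȳ = 35.84 in

plate: A = 210 × 70 = 14700.00, centroid at (105.00, 35.00).
removed quarter-circle: A = −¼π·25² = -490.87, centroid at (199.39, 10.61).
ΣA = 14209.13 in², ΣAX̄ = 1445624.82 in³, ΣAȲ = 509291.67 in³.
X̄ = 1445624.82/14209.13 = 101.74 in; Ȳ = 509291.67/14209.13 = 35.84 in.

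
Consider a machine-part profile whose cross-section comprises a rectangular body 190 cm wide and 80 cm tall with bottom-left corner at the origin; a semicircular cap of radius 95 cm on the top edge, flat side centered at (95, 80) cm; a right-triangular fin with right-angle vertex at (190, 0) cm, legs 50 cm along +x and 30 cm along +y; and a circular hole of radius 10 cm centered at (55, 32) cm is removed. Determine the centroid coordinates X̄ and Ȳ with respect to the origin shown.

X̄ = 98.23 cm, Ȳ = 77.52 cm

rectangular body: A = 190 × 80 = 15200.00, centroid at (95.00, 40.00).
semicircular top: A = ½π·95² = 14176.44, centroid at (95.00, 120.32).
triangular fin: A = ½·50·30 = 750.00, centroid at (206.67, 10.00).
hole: A = −π·10² = -314.16, centroid at (55.00, 32.00).
ΣA = 29812.28 cm², ΣAX̄ = 2928482.74 cm³, ΣAȲ = 2311145.18 cm³.
X̄ = 2928482.74/29812.28 = 98.23 cm; Ȳ = 2311145.18/29812.28 = 77.52 cm.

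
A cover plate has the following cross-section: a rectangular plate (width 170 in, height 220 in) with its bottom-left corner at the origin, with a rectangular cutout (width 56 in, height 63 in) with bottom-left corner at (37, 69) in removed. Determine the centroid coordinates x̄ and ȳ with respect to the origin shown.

x̄ = 87.08 in, ȳ = 110.99 in

Part | A | x̄ᵢ | ȳᵢ | A·x̄ᵢ | A·ȳᵢ
plate | 37400.00 | 85.00 | 110.00 | 3179000.00 | 4114000.00
hole | -3528.00 | 65.00 | 100.50 | -229320.00 | -354564.00
Σ | 33872.00 |  |  | 2949680.00 | 3759436.00
x̄ = 2949680.00 / 33872.00 = 87.08 in
ȳ = 3759436.00 / 33872.00 = 110.99 in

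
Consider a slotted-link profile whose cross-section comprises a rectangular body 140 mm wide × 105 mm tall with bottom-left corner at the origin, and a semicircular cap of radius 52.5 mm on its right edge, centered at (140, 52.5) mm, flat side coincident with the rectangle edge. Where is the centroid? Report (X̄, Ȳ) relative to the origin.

rectangular body: A = 140 × 105 = 14700.00, centroid at (70.00, 52.50).
semicircular end: A = ½π·52.5² = 4329.51, centroid at (162.28, 52.50).
ΣA = 19029.51 mm², ΣAX̄ = 1731599.78 mm³, ΣAȲ = 999049.14 mm³.
X̄ = 1731599.78/19029.51 = 91.00 mm; Ȳ = 999049.14/19029.51 = 52.50 mm.

X̄ = 91.00 mm, Ȳ = 52.50 mm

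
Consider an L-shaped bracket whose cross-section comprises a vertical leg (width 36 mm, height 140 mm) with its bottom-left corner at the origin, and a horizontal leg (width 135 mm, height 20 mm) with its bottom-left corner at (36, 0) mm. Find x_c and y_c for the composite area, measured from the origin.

vertical leg: A = 36 × 140 = 5040.00, centroid at (18.00, 70.00).
horizontal leg: A = 135 × 20 = 2700.00, centroid at (103.50, 10.00).
ΣA = 7740.00 mm², ΣAx_c = 370170.00 mm³, ΣAy_c = 379800.00 mm³.
x_c = 370170.00/7740.00 = 47.83 mm; y_c = 379800.00/7740.00 = 49.07 mm.

x_c = 47.83 mm, y_c = 49.07 mm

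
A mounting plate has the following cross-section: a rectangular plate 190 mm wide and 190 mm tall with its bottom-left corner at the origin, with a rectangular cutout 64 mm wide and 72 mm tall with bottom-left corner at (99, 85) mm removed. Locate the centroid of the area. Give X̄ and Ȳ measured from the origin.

plate: A = 190 × 190 = 36100.00, centroid at (95.00, 95.00).
hole: A = −(64 × 72) = -4608.00, centroid at (131.00, 121.00).
ΣA = 31492.00 mm²
ΣAX̄ = (36100.00)(95.00) + (-4608.00)(131.00) = 2825852.00 mm³
ΣAȲ = (36100.00)(95.00) + (-4608.00)(121.00) = 2871932.00 mm³
X̄ = 2825852.00 / 31492.00 = 89.73 mm
Ȳ = 2871932.00 / 31492.00 = 91.20 mm

X̄ = 89.73 mm, Ȳ = 91.20 mm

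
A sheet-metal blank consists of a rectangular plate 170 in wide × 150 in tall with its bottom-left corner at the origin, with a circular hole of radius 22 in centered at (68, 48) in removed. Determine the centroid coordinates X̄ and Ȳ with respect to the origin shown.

X̄ = 86.08 in, Ȳ = 76.71 in

plate: A = 170 × 150 = 25500.00, centroid at (85.00, 75.00).
hole: A = −π·22² = -1520.53, centroid at (68.00, 48.00).
ΣA = 23979.47 in²
ΣAX̄ = (25500.00)(85.00) + (-1520.53)(68.00) = 2064103.90 in³
ΣAȲ = (25500.00)(75.00) + (-1520.53)(48.00) = 1839514.52 in³
X̄ = 2064103.90 / 23979.47 = 86.08 in
Ȳ = 1839514.52 / 23979.47 = 76.71 in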